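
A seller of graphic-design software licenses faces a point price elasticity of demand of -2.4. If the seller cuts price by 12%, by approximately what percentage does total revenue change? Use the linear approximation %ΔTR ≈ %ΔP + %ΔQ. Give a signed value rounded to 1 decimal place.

+16.8%

%ΔQ ≈ Ed × %ΔP = (-2.4) × (-12%) = +28.8000%
%ΔTR ≈ %ΔP + %ΔQ = (-12%) + (+28.8000%) = +16.8000%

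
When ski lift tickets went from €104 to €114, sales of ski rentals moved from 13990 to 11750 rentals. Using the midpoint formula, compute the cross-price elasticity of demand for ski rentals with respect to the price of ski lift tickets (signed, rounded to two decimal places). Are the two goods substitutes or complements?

-1.90; complements

%ΔQ_{ski rentals} = (11750 − 13990)/avg = -2240/12870 = -0.174048…
%ΔP_{ski lift tickets} = (114 − 104)/avg = 10/109 = 0.091743…
E_cross = (-2240/12870) / (10/109) = -1.8971…
E_cross < 0 ⇒ the goods are complements.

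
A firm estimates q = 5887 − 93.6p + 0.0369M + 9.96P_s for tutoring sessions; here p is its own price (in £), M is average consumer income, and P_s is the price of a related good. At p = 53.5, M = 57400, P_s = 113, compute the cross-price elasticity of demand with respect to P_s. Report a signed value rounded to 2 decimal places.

0.27

At the given values, q = 5887 − 93.6(53.5) + 0.0369(57400) + 9.96(113) = 4122.94.
∂q/∂P_s = 9.96.
E = (9.96) × (113/4122.94) = 0.2729…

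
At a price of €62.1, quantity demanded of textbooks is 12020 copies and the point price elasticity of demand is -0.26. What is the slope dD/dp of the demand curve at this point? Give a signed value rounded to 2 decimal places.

Ed = (dD/dp)·(p/D) ⇒ dD/dp = Ed·D/p = (-0.26)·12020/62.1 = -50.3252…

-50.33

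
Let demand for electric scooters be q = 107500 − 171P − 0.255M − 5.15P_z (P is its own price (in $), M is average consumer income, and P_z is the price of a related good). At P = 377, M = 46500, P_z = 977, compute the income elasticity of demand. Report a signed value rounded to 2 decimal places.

At the given values, q = 107500 − 171(377) − 0.255(46500) − 5.15(977) = 26143.95.
∂q/∂M = -0.255.
E = (-0.255) × (46500/26143.95) = -0.4535…

-0.45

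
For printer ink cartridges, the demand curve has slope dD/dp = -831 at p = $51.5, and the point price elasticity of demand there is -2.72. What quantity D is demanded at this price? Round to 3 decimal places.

15734.007

Ed = (dD/dp)·(p/D) ⇒ D = (dD/dp)·p/Ed = (-831)·51.5/(-2.72) = 15734.00735…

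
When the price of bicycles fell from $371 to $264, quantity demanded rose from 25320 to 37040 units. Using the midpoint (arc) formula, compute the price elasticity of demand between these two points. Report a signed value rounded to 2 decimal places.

-1.12

%ΔQ = (37040 − 25320) / [(25320 + 37040)/2] = 11720/31180 = 0.375881…
%ΔP = (264 − 371) / [(371 + 264)/2] = -107/317.5 = -0.337007…
Arc Ed = %ΔQ / %ΔP = (11720/31180) / (-107/317.5) = -1.1153…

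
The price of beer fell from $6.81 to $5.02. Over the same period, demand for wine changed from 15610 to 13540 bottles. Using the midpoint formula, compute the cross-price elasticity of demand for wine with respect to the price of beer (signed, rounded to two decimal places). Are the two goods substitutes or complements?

%ΔQ_{wine} = (13540 − 15610)/avg = -2070/14575 = -0.142024…
%ΔP_{beer} = (5.02 − 6.81)/avg = -1.79/5.915 = -0.302620…
E_cross = (-2070/14575) / (-1.79/5.915) = 0.4693…
E_cross > 0 ⇒ the goods are substitutes.

0.47; substitutes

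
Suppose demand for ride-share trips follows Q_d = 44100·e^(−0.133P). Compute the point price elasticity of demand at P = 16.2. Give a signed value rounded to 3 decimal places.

-2.155

dQ_d/dP = −0.133·Q_d = -680.079. At P = 16.2, Q_d = 5113.38.
Ed = (dQ_d/dP)·(P/Q_d) = (-680.079) × (16.2/5113.38) = -2.1546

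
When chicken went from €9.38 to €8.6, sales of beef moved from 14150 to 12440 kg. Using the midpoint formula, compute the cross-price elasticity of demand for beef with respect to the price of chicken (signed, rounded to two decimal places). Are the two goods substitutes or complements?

1.48; substitutes

%ΔQ_{beef} = (12440 − 14150)/avg = -1710/13295 = -0.128619…
%ΔP_{chicken} = (8.6 − 9.38)/avg = -0.78/8.99 = -0.086763…
E_cross = (-1710/13295) / (-0.78/8.99) = 1.4824…
E_cross > 0 ⇒ the goods are substitutes.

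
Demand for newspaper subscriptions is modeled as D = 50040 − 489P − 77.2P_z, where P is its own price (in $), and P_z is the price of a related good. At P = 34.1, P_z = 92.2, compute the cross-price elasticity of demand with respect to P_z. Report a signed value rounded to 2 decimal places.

At the given values, D = 50040 − 489(34.1) − 77.2(92.2) = 26247.26.
∂D/∂P_z = -77.2.
E = (-77.2) × (92.2/26247.26) = -0.2711…

-0.27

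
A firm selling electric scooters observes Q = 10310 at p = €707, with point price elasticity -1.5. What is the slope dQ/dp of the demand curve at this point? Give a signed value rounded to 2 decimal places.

-21.87

Ed = (dQ/dp)·(p/Q) ⇒ dQ/dp = Ed·Q/p = (-1.5)·10310/707 = -21.8741…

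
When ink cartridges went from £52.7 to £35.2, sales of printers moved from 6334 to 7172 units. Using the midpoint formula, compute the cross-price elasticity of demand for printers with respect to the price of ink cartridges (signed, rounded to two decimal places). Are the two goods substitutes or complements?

%ΔQ_{printers} = (7172 − 6334)/avg = 838/6753 = 0.124092…
%ΔP_{ink cartridges} = (35.2 − 52.7)/avg = -17.5/43.95 = -0.398179…
E_cross = (838/6753) / (-17.5/43.95) = -0.3116…
E_cross < 0 ⇒ the goods are complements.

-0.31; complements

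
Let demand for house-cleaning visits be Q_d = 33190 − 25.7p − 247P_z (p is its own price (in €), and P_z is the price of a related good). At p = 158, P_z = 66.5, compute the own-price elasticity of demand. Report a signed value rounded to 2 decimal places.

-0.32

At the given values, Q_d = 33190 − 25.7(158) − 247(66.5) = 12703.9.
∂Q_d/∂p = −25.7.
E = (-25.7) × (158/12703.9) = -0.3196…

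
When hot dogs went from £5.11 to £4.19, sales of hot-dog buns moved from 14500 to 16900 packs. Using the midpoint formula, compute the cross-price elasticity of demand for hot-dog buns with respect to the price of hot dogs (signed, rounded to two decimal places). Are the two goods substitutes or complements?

-0.77; complements

%ΔQ_{hot-dog buns} = (16900 − 14500)/avg = 2400/15700 = 0.152866…
%ΔP_{hot dogs} = (4.19 − 5.11)/avg = -0.92/4.65 = -0.197849…
E_cross = (2400/15700) / (-0.92/4.65) = -0.7726…
E_cross < 0 ⇒ the goods are complements.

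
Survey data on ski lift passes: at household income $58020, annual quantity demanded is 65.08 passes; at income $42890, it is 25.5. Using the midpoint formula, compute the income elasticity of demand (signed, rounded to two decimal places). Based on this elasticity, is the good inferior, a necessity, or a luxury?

2.91; luxury

%ΔQ = (25.5 − 65.08)/[( 65.08 + 25.5)/2] = -39.58/45.29 = -0.873923…
%ΔIncome = (42890 − 58020)/[( 58020 + 42890)/2] = -15130/50455 = -0.299871…
E_income = (-39.58/45.29) / (-15130/50455) = 2.9143…
E_income > 1 ⇒ normal good, luxury.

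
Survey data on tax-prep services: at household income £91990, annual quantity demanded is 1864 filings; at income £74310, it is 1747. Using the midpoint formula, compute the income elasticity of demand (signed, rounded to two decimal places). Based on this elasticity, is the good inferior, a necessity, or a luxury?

%ΔQ = (1747 − 1864)/[( 1864 + 1747)/2] = -117/1805.5 = -0.064801…
%ΔIncome = (74310 − 91990)/[( 91990 + 74310)/2] = -17680/83150 = -0.212627…
E_income = (-117/1805.5) / (-17680/83150) = 0.3047…
0 < E_income < 1 ⇒ normal good, necessity.

0.30; necessity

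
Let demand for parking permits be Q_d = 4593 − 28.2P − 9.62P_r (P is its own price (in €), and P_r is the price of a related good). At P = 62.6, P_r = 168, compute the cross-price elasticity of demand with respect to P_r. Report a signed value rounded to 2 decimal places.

-1.33

At the given values, Q_d = 4593 − 28.2(62.6) − 9.62(168) = 1211.52.
∂Q_d/∂P_r = -9.62.
E = (-9.62) × (168/1211.52) = -1.3339…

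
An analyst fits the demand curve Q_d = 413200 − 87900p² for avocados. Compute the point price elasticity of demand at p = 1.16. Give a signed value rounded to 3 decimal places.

dQ_d/dp = −2·87900·p = -203928. At p = 1.16, Q_d = 294921.76.
Ed = (dQ_d/dp)·(p/Q_d) = (-203928) × (1.16/294921.76) = -0.80209…

-0.802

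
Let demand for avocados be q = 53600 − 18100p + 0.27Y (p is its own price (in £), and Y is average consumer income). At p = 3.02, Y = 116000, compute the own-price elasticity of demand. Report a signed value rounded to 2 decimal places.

At the given values, q = 53600 − 18100(3.02) + 0.27(116000) = 30258.
∂q/∂p = −18100.
E = (-18100) × (3.02/30258) = -1.8065…

-1.81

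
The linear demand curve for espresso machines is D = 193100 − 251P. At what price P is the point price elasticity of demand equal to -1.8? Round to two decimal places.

494.56

Ed = −251P/(193100 − 251P). Set this equal to -1.8:
251P = 1.8·(193100 − 251P) ⇒ 251P(1 + 1.8) = 1.8·193100
P = 1.8·193100 / (251·2.8) = 494.5645…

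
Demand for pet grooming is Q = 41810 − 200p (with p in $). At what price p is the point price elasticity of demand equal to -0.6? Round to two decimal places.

Ed = −200p/(41810 − 200p). Set this equal to -0.6:
200p = 0.6·(41810 − 200p) ⇒ 200p(1 + 0.6) = 0.6·41810
p = 0.6·41810 / (200·1.6) = 78.3937…

78.39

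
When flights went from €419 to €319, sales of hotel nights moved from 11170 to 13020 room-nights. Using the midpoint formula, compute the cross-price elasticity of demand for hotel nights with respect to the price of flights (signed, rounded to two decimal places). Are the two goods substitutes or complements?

%ΔQ_{hotel nights} = (13020 − 11170)/avg = 1850/12095 = 0.152955…
%ΔP_{flights} = (319 − 419)/avg = -100/369 = -0.271002…
E_cross = (1850/12095) / (-100/369) = -0.5644…
E_cross < 0 ⇒ the goods are complements.

-0.56; complements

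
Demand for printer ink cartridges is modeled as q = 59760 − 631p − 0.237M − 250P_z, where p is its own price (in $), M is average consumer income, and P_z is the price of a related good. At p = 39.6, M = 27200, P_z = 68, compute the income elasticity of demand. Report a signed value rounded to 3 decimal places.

At the given values, q = 59760 − 631(39.6) − 0.237(27200) − 250(68) = 11326.
∂q/∂M = -0.237.
E = (-0.237) × (27200/11326) = -0.56916…

-0.569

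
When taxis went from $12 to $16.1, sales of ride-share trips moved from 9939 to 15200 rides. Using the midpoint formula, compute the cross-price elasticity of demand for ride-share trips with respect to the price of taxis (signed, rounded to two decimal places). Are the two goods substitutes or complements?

%ΔQ_{ride-share trips} = (15200 − 9939)/avg = 5261/12569.5 = 0.418552…
%ΔP_{taxis} = (16.1 − 12)/avg = 4.1/14.05 = 0.291814…
E_cross = (5261/12569.5) / (4.1/14.05) = 1.4343…
E_cross > 0 ⇒ the goods are substitutes.

1.43; substitutes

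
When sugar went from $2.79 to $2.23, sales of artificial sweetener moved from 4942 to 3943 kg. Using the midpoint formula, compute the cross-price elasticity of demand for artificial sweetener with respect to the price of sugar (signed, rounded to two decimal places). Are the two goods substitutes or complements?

1.01; substitutes

%ΔQ_{artificial sweetener} = (3943 − 4942)/avg = -999/4442.5 = -0.224873…
%ΔP_{sugar} = (2.23 − 2.79)/avg = -0.56/2.51 = -0.223107…
E_cross = (-999/4442.5) / (-0.56/2.51) = 1.0079…
E_cross > 0 ⇒ the goods are substitutes.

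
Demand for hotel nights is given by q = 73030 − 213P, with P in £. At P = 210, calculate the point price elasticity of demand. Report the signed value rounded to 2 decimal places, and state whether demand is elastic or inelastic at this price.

dq/dP = −213. At P = 210, q = 73030 − 213(210) = 28300.
Ed = (dq/dP)·(P/q) = −213 × (210/28300) = -1.5805…
|Ed| = 1.58 > 1, so demand is elastic.

-1.58; elastic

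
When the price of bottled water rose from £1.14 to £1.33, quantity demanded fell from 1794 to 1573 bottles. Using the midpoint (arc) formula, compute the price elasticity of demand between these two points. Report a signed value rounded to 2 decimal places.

-0.85

%ΔQ = (1573 − 1794) / [(1794 + 1573)/2] = -221/1683.5 = -0.131274…
%ΔP = (1.33 − 1.14) / [(1.14 + 1.33)/2] = 0.19/1.235 = 0.153846…
Arc Ed = %ΔQ / %ΔP = (-221/1683.5) / (0.19/1.235) = -0.8532…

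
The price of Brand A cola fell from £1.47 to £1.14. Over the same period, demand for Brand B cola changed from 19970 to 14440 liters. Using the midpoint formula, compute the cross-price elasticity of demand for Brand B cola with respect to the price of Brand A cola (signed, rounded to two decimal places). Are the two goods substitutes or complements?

%ΔQ_{Brand B cola} = (14440 − 19970)/avg = -5530/17205 = -0.321418…
%ΔP_{Brand A cola} = (1.14 − 1.47)/avg = -0.33/1.305 = -0.252873…
E_cross = (-5530/17205) / (-0.33/1.305) = 1.2710…
E_cross > 0 ⇒ the goods are substitutes.

1.27; substitutes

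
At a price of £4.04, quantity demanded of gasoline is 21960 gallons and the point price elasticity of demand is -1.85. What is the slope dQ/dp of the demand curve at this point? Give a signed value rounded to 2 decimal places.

-10055.94

Ed = (dQ/dp)·(p/Q) ⇒ dQ/dp = Ed·Q/p = (-1.85)·21960/4.04 = -10055.9405…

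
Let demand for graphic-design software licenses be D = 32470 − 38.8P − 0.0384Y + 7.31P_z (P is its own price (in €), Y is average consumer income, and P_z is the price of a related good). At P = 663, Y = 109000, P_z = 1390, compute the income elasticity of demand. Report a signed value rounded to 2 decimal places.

At the given values, D = 32470 − 38.8(663) − 0.0384(109000) + 7.31(1390) = 12720.9.
∂D/∂Y = -0.0384.
E = (-0.0384) × (109000/12720.9) = -0.3290…

-0.33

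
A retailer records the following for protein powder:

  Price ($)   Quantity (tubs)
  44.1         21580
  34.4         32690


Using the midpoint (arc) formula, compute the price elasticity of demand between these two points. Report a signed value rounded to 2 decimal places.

%ΔQ = (32690 − 21580) / [(21580 + 32690)/2] = 11110/27135 = 0.409434…
%ΔP = (34.4 − 44.1) / [(44.1 + 34.4)/2] = -9.7/39.25 = -0.247133…
Arc Ed = %ΔQ / %ΔP = (11110/27135) / (-9.7/39.25) = -1.6567…

-1.66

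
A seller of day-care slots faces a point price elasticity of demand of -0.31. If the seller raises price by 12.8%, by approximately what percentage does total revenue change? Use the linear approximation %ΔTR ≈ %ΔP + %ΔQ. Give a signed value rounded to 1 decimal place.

%ΔQ ≈ Ed × %ΔP = (-0.31) × (+12.8%) = -3.9680%
%ΔTR ≈ %ΔP + %ΔQ = (+12.8%) + (-3.9680%) = +8.8320%

+8.8%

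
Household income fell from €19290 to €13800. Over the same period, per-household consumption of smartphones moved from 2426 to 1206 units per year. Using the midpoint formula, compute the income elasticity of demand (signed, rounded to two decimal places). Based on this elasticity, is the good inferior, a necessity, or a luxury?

%ΔQ = (1206 − 2426)/[( 2426 + 1206)/2] = -1220/1816 = -0.671806…
%ΔIncome = (13800 − 19290)/[( 19290 + 13800)/2] = -5490/16545 = -0.331822…
E_income = (-1220/1816) / (-5490/16545) = 2.0245…
E_income > 1 ⇒ normal good, luxury.

2.02; luxury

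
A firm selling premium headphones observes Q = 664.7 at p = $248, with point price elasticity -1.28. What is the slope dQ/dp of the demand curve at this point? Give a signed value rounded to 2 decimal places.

Ed = (dQ/dp)·(p/Q) ⇒ dQ/dp = Ed·Q/p = (-1.28)·664.7/248 = -3.4307…

-3.43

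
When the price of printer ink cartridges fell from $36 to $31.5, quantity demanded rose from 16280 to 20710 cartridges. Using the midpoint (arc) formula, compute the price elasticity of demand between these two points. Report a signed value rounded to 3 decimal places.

-1.796

%ΔQ = (20710 − 16280) / [(16280 + 20710)/2] = 4430/18495 = 0.239524…
%ΔP = (31.5 − 36) / [(36 + 31.5)/2] = -4.5/33.75 = -0.133333…
Arc Ed = %ΔQ / %ΔP = (4430/18495) / (-4.5/33.75) = -1.79643…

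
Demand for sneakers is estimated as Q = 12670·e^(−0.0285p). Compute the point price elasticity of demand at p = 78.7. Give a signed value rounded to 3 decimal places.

dQ/dp = −0.0285·Q = -38.3284. At p = 78.7, Q = 1344.86.
Ed = (dQ/dp)·(p/Q) = (-38.3284) × (78.7/1344.86) = -2.24295

-2.243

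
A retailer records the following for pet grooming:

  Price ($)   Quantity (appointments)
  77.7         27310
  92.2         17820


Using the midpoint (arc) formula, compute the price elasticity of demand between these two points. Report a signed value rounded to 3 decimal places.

%ΔQ = (17820 − 27310) / [(27310 + 17820)/2] = -9490/22565 = -0.420562…
%ΔP = (92.2 − 77.7) / [(77.7 + 92.2)/2] = 14.5/84.95 = 0.170688…
Arc Ed = %ΔQ / %ΔP = (-9490/22565) / (14.5/84.95) = -2.46391…

-2.464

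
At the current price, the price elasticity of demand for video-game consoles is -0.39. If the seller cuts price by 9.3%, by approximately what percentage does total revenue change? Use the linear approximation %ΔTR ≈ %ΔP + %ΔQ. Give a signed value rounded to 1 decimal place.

-5.7%

%ΔQ ≈ Ed × %ΔP = (-0.39) × (-9.3%) = +3.6270%
%ΔTR ≈ %ΔP + %ΔQ = (-9.3%) + (+3.6270%) = -5.6730%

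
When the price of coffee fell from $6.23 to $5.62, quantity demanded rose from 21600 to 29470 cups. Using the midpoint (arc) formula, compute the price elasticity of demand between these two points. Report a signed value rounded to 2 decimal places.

%ΔQ = (29470 − 21600) / [(21600 + 29470)/2] = 7870/25535 = 0.308204…
%ΔP = (5.62 − 6.23) / [(6.23 + 5.62)/2] = -0.61/5.925 = -0.102953…
Arc Ed = %ΔQ / %ΔP = (7870/25535) / (-0.61/5.925) = -2.9936…

-2.99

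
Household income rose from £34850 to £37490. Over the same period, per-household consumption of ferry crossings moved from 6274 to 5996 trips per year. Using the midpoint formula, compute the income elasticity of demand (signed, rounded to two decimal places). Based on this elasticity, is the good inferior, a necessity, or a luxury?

%ΔQ = (5996 − 6274)/[( 6274 + 5996)/2] = -278/6135 = -0.045313…
%ΔIncome = (37490 − 34850)/[( 34850 + 37490)/2] = 2640/36170 = 0.072988…
E_income = (-278/6135) / (2640/36170) = -0.6208…
E_income < 0 ⇒ inferior good.

-0.62; inferior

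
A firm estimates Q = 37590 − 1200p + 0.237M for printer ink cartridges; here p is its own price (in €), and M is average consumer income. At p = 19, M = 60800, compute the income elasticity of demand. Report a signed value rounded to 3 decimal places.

At the given values, Q = 37590 − 1200(19) + 0.237(60800) = 29199.6.
∂Q/∂M = 0.237.
E = (0.237) × (60800/29199.6) = 0.49348…

0.493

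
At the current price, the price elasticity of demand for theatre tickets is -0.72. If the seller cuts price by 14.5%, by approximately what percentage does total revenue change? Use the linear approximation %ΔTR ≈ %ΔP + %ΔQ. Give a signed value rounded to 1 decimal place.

-4.1%

%ΔQ ≈ Ed × %ΔP = (-0.72) × (-14.5%) = +10.4400%
%ΔTR ≈ %ΔP + %ΔQ = (-14.5%) + (+10.4400%) = -4.0600%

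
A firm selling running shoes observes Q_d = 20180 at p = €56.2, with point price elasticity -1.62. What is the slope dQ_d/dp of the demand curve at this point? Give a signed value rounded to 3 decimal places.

-581.701

Ed = (dQ_d/dp)·(p/Q_d) ⇒ dQ_d/dp = Ed·Q_d/p = (-1.62)·20180/56.2 = -581.70106…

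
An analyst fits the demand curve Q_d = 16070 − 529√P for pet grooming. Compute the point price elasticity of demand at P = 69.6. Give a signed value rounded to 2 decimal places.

dQ_d/dP = −529/(2√P) = -31.7045. At P = 69.6, Q_d = 11656.7.
Ed = (dQ_d/dP)·(P/Q_d) = (-31.7045) × (69.6/11656.7) = -0.1893…

-0.19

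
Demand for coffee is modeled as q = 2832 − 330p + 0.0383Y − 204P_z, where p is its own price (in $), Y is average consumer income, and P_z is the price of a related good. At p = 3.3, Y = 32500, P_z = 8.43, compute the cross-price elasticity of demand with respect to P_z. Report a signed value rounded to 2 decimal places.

-1.36

At the given values, q = 2832 − 330(3.3) + 0.0383(32500) − 204(8.43) = 1268.03.
∂q/∂P_z = -204.
E = (-204) × (8.43/1268.03) = -1.3562…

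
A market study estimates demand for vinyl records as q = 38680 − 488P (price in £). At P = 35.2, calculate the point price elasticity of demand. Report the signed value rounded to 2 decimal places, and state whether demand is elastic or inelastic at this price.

-0.80; inelastic

dq/dP = −488. At P = 35.2, q = 38680 − 488(35.2) = 21502.4.
Ed = (dq/dP)·(P/q) = −488 × (35.2/21502.4) = -0.7988…
|Ed| = 0.80 < 1, so demand is inelastic.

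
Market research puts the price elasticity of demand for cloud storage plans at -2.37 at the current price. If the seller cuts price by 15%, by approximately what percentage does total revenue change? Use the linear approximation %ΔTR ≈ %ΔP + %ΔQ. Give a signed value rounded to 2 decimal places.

%ΔQ ≈ Ed × %ΔP = (-2.37) × (-15%) = +35.5500%
%ΔTR ≈ %ΔP + %ΔQ = (-15%) + (+35.5500%) = +20.5500%

+20.55%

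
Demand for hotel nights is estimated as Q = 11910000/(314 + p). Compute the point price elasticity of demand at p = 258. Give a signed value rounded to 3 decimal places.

-0.451

dQ/dp = −11910000/(314 + p)² = -36.4015. At p = 258, Q = 20821.7.
Ed = (dQ/dp)·(p/Q) = (-36.4015) × (258/20821.7) = -0.45104…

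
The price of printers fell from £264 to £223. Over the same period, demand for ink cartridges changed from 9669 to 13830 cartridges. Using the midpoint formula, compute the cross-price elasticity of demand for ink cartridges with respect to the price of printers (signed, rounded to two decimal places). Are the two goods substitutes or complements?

%ΔQ_{ink cartridges} = (13830 − 9669)/avg = 4161/11749.5 = 0.354142…
%ΔP_{printers} = (223 − 264)/avg = -41/243.5 = -0.168377…
E_cross = (4161/11749.5) / (-41/243.5) = -2.1032…
E_cross < 0 ⇒ the goods are complements.

-2.10; complements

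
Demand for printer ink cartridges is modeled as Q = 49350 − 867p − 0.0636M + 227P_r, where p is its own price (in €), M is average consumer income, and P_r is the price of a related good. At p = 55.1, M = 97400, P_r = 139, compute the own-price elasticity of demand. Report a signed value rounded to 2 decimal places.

-1.77

At the given values, Q = 49350 − 867(55.1) − 0.0636(97400) + 227(139) = 26936.66.
∂Q/∂p = −867.
E = (-867) × (55.1/26936.66) = -1.7734…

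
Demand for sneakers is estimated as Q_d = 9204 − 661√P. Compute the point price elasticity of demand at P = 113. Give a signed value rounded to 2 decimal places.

dQ_d/dP = −661/(2√P) = -31.0908. At P = 113, Q_d = 2177.47.
Ed = (dQ_d/dP)·(P/Q_d) = (-31.0908) × (113/2177.47) = -1.6134…

-1.61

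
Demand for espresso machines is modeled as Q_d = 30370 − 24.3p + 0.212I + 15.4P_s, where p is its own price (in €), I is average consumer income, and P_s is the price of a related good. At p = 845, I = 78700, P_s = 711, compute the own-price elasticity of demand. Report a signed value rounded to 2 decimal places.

-0.55

At the given values, Q_d = 30370 − 24.3(845) + 0.212(78700) + 15.4(711) = 37470.3.
∂Q_d/∂p = −24.3.
E = (-24.3) × (845/37470.3) = -0.5479…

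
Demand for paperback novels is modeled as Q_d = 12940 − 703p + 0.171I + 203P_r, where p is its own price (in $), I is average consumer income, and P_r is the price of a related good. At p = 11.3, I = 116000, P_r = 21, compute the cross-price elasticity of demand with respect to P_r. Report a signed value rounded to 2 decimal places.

At the given values, Q_d = 12940 − 703(11.3) + 0.171(116000) + 203(21) = 29095.1.
∂Q_d/∂P_r = 203.
E = (203) × (21/29095.1) = 0.1465…

0.15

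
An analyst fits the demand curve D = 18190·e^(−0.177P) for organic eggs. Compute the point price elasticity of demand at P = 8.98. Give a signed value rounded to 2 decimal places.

dD/dP = −0.177·D = -656.92. At P = 8.98, D = 3711.41.
Ed = (dD/dP)·(P/D) = (-656.92) × (8.98/3711.41) = -1.5894…

-1.59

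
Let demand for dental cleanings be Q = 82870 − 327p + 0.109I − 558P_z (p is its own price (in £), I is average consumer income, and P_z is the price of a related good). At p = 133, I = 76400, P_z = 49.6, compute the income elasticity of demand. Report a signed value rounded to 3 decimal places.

0.416

At the given values, Q = 82870 − 327(133) + 0.109(76400) − 558(49.6) = 20029.8.
∂Q/∂I = 0.109.
E = (0.109) × (76400/20029.8) = 0.41576…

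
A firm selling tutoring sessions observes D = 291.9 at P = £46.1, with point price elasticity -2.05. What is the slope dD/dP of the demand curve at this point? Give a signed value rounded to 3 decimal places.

Ed = (dD/dP)·(P/D) ⇒ dD/dP = Ed·D/P = (-2.05)·291.9/46.1 = -12.98036…

-12.980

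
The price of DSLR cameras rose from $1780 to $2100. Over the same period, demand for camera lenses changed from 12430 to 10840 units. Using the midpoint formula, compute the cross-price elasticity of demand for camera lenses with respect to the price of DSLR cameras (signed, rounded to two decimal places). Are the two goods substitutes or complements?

-0.83; complements

%ΔQ_{camera lenses} = (10840 − 12430)/avg = -1590/11635 = -0.136656…
%ΔP_{DSLR cameras} = (2100 − 1780)/avg = 320/1940 = 0.164948…
E_cross = (-1590/11635) / (320/1940) = -0.8284…
E_cross < 0 ⇒ the goods are complements.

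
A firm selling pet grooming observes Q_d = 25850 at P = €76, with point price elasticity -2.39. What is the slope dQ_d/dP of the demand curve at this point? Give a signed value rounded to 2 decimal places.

-812.91

Ed = (dQ_d/dP)·(P/Q_d) ⇒ dQ_d/dP = Ed·Q_d/P = (-2.39)·25850/76 = -812.9144…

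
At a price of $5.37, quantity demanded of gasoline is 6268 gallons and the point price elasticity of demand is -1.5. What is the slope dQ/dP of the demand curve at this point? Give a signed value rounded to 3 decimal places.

-1750.838

Ed = (dQ/dP)·(P/Q) ⇒ dQ/dP = Ed·Q/P = (-1.5)·6268/5.37 = -1750.83798…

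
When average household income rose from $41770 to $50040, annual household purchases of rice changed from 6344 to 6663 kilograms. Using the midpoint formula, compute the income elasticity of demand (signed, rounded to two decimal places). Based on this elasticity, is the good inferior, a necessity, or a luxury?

%ΔQ = (6663 − 6344)/[( 6344 + 6663)/2] = 319/6503.5 = 0.049050…
%ΔIncome = (50040 − 41770)/[( 41770 + 50040)/2] = 8270/45905 = 0.180154…
E_income = (319/6503.5) / (8270/45905) = 0.2722…
0 < E_income < 1 ⇒ normal good, necessity.

0.27; necessity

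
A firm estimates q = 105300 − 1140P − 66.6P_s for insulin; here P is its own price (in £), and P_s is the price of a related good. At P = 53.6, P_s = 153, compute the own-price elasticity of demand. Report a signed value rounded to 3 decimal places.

-1.797

At the given values, q = 105300 − 1140(53.6) − 66.6(153) = 34006.2.
∂q/∂P = −1140.
E = (-1140) × (53.6/34006.2) = -1.79684…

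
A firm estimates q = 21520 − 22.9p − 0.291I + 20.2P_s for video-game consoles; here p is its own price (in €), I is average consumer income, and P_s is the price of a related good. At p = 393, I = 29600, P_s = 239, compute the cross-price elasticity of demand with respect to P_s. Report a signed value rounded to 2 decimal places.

0.55

At the given values, q = 21520 − 22.9(393) − 0.291(29600) + 20.2(239) = 8734.5.
∂q/∂P_s = 20.2.
E = (20.2) × (239/8734.5) = 0.5527…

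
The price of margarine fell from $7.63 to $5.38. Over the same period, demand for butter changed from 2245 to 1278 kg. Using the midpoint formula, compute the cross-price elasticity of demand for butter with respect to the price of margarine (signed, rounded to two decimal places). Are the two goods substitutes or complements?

1.59; substitutes

%ΔQ_{butter} = (1278 − 2245)/avg = -967/1761.5 = -0.548963…
%ΔP_{margarine} = (5.38 − 7.63)/avg = -2.25/6.505 = -0.345887…
E_cross = (-967/1761.5) / (-2.25/6.505) = 1.5871…
E_cross > 0 ⇒ the goods are substitutes.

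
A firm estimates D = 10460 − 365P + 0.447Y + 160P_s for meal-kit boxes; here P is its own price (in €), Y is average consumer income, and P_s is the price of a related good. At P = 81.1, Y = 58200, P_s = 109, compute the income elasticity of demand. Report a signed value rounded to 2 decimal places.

At the given values, D = 10460 − 365(81.1) + 0.447(58200) + 160(109) = 24313.9.
∂D/∂Y = 0.447.
E = (0.447) × (58200/24313.9) = 1.0699…

1.07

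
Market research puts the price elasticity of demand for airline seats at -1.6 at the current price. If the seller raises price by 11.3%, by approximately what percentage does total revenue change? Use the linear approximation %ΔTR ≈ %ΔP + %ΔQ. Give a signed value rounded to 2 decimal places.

%ΔQ ≈ Ed × %ΔP = (-1.6) × (+11.3%) = -18.0800%
%ΔTR ≈ %ΔP + %ΔQ = (+11.3%) + (-18.0800%) = -6.7800%

-6.78%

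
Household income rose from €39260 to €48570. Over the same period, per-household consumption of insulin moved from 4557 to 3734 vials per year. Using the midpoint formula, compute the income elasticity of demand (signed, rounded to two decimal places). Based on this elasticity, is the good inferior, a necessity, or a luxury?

%ΔQ = (3734 − 4557)/[( 4557 + 3734)/2] = -823/4145.5 = -0.198528…
%ΔIncome = (48570 − 39260)/[( 39260 + 48570)/2] = 9310/43915 = 0.212000…
E_income = (-823/4145.5) / (9310/43915) = -0.9364…
E_income < 0 ⇒ inferior good.

-0.94; inferior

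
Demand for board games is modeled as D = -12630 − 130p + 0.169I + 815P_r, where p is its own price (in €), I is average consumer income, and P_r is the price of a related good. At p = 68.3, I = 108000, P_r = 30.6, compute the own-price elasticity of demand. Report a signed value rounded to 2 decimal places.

-0.41

At the given values, D = -12630 − 130(68.3) + 0.169(108000) + 815(30.6) = 21682.
∂D/∂p = −130.
E = (-130) × (68.3/21682) = -0.4095…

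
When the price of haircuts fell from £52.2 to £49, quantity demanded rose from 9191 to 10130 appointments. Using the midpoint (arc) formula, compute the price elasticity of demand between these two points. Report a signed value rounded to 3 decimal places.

%ΔQ = (10130 − 9191) / [(9191 + 10130)/2] = 939/9660.5 = 0.097199…
%ΔP = (49 − 52.2) / [(52.2 + 49)/2] = -3.2/50.6 = -0.063241…
Arc Ed = %ΔQ / %ΔP = (939/9660.5) / (-3.2/50.6) = -1.53697…

-1.537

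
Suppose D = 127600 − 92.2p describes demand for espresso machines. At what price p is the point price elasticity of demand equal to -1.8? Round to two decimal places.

Ed = −92.2p/(127600 − 92.2p). Set this equal to -1.8:
92.2p = 1.8·(127600 − 92.2p) ⇒ 92.2p(1 + 1.8) = 1.8·127600
p = 1.8·127600 / (92.2·2.8) = 889.6808…

889.68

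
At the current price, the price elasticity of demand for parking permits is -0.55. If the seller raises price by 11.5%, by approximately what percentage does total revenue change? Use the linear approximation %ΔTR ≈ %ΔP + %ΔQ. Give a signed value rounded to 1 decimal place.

%ΔQ ≈ Ed × %ΔP = (-0.55) × (+11.5%) = -6.3250%
%ΔTR ≈ %ΔP + %ΔQ = (+11.5%) + (-6.3250%) = +5.1750%

+5.2%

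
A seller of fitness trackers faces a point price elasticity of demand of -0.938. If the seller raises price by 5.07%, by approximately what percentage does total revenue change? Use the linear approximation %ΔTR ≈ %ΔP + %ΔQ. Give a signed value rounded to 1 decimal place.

%ΔQ ≈ Ed × %ΔP = (-0.938) × (+5.07%) = -4.7557%
%ΔTR ≈ %ΔP + %ΔQ = (+5.07%) + (-4.7557%) = +0.3143%

+0.3%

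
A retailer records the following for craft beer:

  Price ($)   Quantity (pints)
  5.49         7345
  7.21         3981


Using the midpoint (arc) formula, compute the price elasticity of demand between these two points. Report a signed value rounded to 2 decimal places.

%ΔQ = (3981 − 7345) / [(7345 + 3981)/2] = -3364/5663 = -0.594031…
%ΔP = (7.21 − 5.49) / [(5.49 + 7.21)/2] = 1.72/6.35 = 0.270866…
Arc Ed = %ΔQ / %ΔP = (-3364/5663) / (1.72/6.35) = -2.1930…

-2.19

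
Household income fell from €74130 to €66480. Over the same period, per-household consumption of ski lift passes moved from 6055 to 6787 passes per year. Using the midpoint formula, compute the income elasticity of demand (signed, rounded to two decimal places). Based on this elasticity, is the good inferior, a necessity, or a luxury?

-1.05; inferior

%ΔQ = (6787 − 6055)/[( 6055 + 6787)/2] = 732/6421 = 0.114000…
%ΔIncome = (66480 − 74130)/[( 74130 + 66480)/2] = -7650/70305 = -0.108811…
E_income = (732/6421) / (-7650/70305) = -1.0476…
E_income < 0 ⇒ inferior good.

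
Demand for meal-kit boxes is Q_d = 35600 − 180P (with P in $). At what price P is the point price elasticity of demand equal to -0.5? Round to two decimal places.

65.93

Ed = −180P/(35600 − 180P). Set this equal to -0.5:
180P = 0.5·(35600 − 180P) ⇒ 180P(1 + 0.5) = 0.5·35600
P = 0.5·35600 / (180·1.5) = 65.9259…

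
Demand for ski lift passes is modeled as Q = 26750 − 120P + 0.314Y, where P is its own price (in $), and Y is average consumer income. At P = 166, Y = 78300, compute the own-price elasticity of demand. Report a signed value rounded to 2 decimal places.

-0.63

At the given values, Q = 26750 − 120(166) + 0.314(78300) = 31416.2.
∂Q/∂P = −120.
E = (-120) × (166/31416.2) = -0.6340…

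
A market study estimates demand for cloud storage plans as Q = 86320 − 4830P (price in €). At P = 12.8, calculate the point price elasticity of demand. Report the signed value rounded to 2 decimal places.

dQ/dP = −4830. At P = 12.8, Q = 86320 − 4830(12.8) = 24496.
Ed = (dQ/dP)·(P/Q) = −4830 × (12.8/24496) = -2.5238…

-2.52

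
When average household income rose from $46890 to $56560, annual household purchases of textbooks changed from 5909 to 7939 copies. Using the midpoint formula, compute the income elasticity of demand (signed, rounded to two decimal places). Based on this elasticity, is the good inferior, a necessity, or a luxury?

%ΔQ = (7939 − 5909)/[( 5909 + 7939)/2] = 2030/6924 = 0.293183…
%ΔIncome = (56560 − 46890)/[( 46890 + 56560)/2] = 9670/51725 = 0.186950…
E_income = (2030/6924) / (9670/51725) = 1.5682…
E_income > 1 ⇒ normal good, luxury.

1.57; luxury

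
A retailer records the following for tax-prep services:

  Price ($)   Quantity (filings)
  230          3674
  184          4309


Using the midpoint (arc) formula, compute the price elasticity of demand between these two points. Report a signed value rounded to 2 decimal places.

-0.72

%ΔQ = (4309 − 3674) / [(3674 + 4309)/2] = 635/3991.5 = 0.159088…
%ΔP = (184 − 230) / [(230 + 184)/2] = -46/207 = -0.222222…
Arc Ed = %ΔQ / %ΔP = (635/3991.5) / (-46/207) = -0.7158…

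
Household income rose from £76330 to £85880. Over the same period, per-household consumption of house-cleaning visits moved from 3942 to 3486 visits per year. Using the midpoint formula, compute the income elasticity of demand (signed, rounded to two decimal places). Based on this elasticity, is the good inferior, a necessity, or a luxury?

-1.04; inferior

%ΔQ = (3486 − 3942)/[( 3942 + 3486)/2] = -456/3714 = -0.122778…
%ΔIncome = (85880 − 76330)/[( 76330 + 85880)/2] = 9550/81105 = 0.117748…
E_income = (-456/3714) / (9550/81105) = -1.0427…
E_income < 0 ⇒ inferior good.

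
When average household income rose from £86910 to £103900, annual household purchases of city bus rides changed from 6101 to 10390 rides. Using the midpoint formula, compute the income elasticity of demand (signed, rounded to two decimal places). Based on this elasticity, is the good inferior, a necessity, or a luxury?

%ΔQ = (10390 − 6101)/[( 6101 + 10390)/2] = 4289/8245.5 = 0.520162…
%ΔIncome = (103900 − 86910)/[( 86910 + 103900)/2] = 16990/95405 = 0.178082…
E_income = (4289/8245.5) / (16990/95405) = 2.9209…
E_income > 1 ⇒ normal good, luxury.

2.92; luxury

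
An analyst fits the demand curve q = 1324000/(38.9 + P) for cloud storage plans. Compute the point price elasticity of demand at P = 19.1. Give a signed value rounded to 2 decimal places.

-0.33

dq/dP = −1324000/(38.9 + P)² = -393.579. At P = 19.1, q = 22827.6.
Ed = (dq/dP)·(P/q) = (-393.579) × (19.1/22827.6) = -0.3293…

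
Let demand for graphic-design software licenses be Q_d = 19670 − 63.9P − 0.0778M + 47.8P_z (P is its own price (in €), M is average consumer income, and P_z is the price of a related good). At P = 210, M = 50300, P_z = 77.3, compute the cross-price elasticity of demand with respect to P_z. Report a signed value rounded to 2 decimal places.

0.61

At the given values, Q_d = 19670 − 63.9(210) − 0.0778(50300) + 47.8(77.3) = 6032.6.
∂Q_d/∂P_z = 47.8.
E = (47.8) × (77.3/6032.6) = 0.6124…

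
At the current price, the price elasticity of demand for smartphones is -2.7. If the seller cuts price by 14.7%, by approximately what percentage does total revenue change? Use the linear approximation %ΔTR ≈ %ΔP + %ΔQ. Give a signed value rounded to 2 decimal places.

%ΔQ ≈ Ed × %ΔP = (-2.7) × (-14.7%) = +39.6900%
%ΔTR ≈ %ΔP + %ΔQ = (-14.7%) + (+39.6900%) = +24.9900%

+24.99%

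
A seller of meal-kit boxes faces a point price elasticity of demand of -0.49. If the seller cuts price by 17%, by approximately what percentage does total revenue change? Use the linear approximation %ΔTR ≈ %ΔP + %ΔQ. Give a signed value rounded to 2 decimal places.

-8.67%

%ΔQ ≈ Ed × %ΔP = (-0.49) × (-17%) = +8.3300%
%ΔTR ≈ %ΔP + %ΔQ = (-17%) + (+8.3300%) = -8.6700%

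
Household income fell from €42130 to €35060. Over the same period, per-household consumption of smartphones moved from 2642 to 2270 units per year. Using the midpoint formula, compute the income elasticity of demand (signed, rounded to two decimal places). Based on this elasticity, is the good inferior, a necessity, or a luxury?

%ΔQ = (2270 − 2642)/[( 2642 + 2270)/2] = -372/2456 = -0.151465…
%ΔIncome = (35060 − 42130)/[( 42130 + 35060)/2] = -7070/38595 = -0.183184…
E_income = (-372/2456) / (-7070/38595) = 0.8268…
0 < E_income < 1 ⇒ normal good, necessity.

0.83; necessity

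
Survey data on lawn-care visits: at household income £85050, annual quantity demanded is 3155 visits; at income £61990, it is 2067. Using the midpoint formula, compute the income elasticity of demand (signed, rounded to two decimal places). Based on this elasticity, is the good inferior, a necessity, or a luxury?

1.33; luxury

%ΔQ = (2067 − 3155)/[( 3155 + 2067)/2] = -1088/2611 = -0.416698…
%ΔIncome = (61990 − 85050)/[( 85050 + 61990)/2] = -23060/73520 = -0.313656…
E_income = (-1088/2611) / (-23060/73520) = 1.3285…
E_income > 1 ⇒ normal good, luxury.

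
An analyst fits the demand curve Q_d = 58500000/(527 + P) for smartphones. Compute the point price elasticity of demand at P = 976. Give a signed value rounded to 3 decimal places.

dQ_d/dP = −58500000/(527 + P)² = -25.8963. At P = 976, Q_d = 38922.2.
Ed = (dQ_d/dP)·(P/Q_d) = (-25.8963) × (976/38922.2) = -0.64936…

-0.649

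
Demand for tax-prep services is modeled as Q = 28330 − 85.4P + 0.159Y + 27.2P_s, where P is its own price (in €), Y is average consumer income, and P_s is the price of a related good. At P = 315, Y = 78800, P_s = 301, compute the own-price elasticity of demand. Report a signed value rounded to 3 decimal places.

-1.215

At the given values, Q = 28330 − 85.4(315) + 0.159(78800) + 27.2(301) = 22145.4.
∂Q/∂P = −85.4.
E = (-85.4) × (315/22145.4) = -1.21474…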